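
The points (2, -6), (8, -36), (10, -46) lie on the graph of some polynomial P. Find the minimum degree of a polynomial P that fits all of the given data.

1

Divided differences on the nodes 2, 8, 10:
  order 0: -6  -36  -46
  order 1: -5  -5
  order 2: 0
The order-1 divided differences are all -5 (nonzero) and every higher order vanishes, so the data lies on a polynomial of degree exactly 1.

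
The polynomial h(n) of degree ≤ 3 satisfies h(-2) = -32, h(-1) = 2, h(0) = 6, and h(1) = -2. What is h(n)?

Write h(n) = an^3 + bn^2 + cn + d. Substituting each data point gives a linear system:
  -8a + 4b - 2c + d = -32
  -a + b - c + d = 2
  d = 6
  a + b + c + d = -2
Solving the system yields a = 3, b = -6, c = -5, d = 6.
So h(n) = 3n^3 - 6n^2 - 5n + 6.
Check: h(-1) = 2. ✓

h(n) = 3n^3 - 6n^2 - 5n + 6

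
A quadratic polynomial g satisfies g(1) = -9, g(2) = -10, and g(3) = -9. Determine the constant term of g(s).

Write g(s) = as^2 + bs + c. Substituting each data point gives a linear system:
  a + b + c = -9
  4a + 2b + c = -10
  9a + 3b + c = -9
Solving the system yields a = 1, b = -4, c = -6.
So g(s) = s^2 - 4s - 6.
The constant term is -6.

-6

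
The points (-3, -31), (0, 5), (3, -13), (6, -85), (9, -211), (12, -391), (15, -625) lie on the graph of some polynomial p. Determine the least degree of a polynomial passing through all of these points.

2

Forward differences of the values at x = -3, 0, 3, 6, 9, 12, 15:
  p  : -31  5  -13  -85  -211  -391  -625
  Δ  : 36  -18  -72  -126  -180  -234
  Δ^2: -54  -54  -54  -54  -54
  Δ^3: 0  0  0  0
  Δ^4: 0  0  0
  Δ^5: 0  0
  Δ^6: 0
The second differences are constant (-54) and nonzero, while all higher differences vanish, so the minimal degree is 2.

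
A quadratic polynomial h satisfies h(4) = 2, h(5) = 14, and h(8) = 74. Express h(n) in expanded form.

h(n) = 2n^2 - 6n - 6

Write h(n) = an^2 + bn + c. Substituting each data point gives a linear system:
  16a + 4b + c = 2
  25a + 5b + c = 14
  64a + 8b + c = 74
Solving the system yields a = 2, b = -6, c = -6.
So h(n) = 2n^2 - 6n - 6.
Check: h(5) = 14. ✓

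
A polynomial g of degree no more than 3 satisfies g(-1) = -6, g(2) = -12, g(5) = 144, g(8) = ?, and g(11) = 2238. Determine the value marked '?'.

786

On equispaced nodes a degree-3 polynomial has vanishing fourth forward difference, so
  g(-1) - 4·g(2) + 6·g(5) - 4·g(8) + g(11) = 0.
Substituting the known values and solving for g(8):
  -4·g(8) = -3144
  g(8) = 786.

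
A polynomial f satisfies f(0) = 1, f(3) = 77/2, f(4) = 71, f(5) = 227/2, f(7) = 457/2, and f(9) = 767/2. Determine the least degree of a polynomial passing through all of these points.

Divided differences on the nodes 0, 3, 4, 5, 7, 9:
  order 0: 1  77/2  71  227/2  457/2  767/2
  order 1: 25/2  65/2  85/2  115/2  155/2
  order 2: 5  5  5  5
  order 3: 0  0  0
  order 4: 0  0
  order 5: 0
The order-2 divided differences are all 5 (nonzero) and every higher order vanishes, so the data lies on a polynomial of degree exactly 2.

2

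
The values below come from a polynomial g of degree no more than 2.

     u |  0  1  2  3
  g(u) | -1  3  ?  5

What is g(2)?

5

On equispaced nodes a degree-2 polynomial has vanishing third forward difference, so
  - g(0) + 3·g(1) - 3·g(2) + g(3) = 0.
Substituting the known values and solving for g(2):
  -3·g(2) = -15
  g(2) = 5.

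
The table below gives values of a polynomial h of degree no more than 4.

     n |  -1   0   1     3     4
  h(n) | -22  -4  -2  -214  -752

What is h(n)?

Write h(n) = an^4 + bn^3 + cn^2 + dn + e. Substituting each data point gives a linear system:
  a - b + c - d + e = -22
  e = -4
  a + b + c + d + e = -2
  81a + 27b + 9c + 3d + e = -214
  256a + 64b + 16c + 4d + e = -752
Solving the system yields a = -4, b = 5, c = -4, d = 5, e = -4.
So h(n) = -4n^4 + 5n^3 - 4n^2 + 5n - 4.
Check: h(0) = -4. ✓

h(n) = -4n^4 + 5n^3 - 4n^2 + 5n - 4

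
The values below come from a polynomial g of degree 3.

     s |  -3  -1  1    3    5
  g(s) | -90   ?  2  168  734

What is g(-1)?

On equispaced nodes a degree-3 polynomial has vanishing fourth forward difference, so
  g(-3) - 4·g(-1) + 6·g(1) - 4·g(3) + g(5) = 0.
Substituting the known values and solving for g(-1):
  -4·g(-1) = 16
  g(-1) = -4.

-4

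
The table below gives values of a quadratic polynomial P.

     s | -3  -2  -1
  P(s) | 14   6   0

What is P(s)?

Write P(s) = as^2 + bs + c. Substituting each data point gives a linear system:
  9a - 3b + c = 14
  4a - 2b + c = 6
  a - b + c = 0
Solving the system yields a = 1, b = -3, c = -4.
So P(s) = s^2 - 3s - 4.
Check: P(-3) = 14. ✓

P(s) = s^2 - 3s - 4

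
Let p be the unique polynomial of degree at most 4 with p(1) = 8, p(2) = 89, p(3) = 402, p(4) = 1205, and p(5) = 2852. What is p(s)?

p(s) = 4s^4 + 3s^3 - 2s^2 + 6s - 3

Using the Lagrange interpolation formula with nodes 1, 2, 3, 4, 5:
  L_0(s) = (s - 2)(s - 3)(s - 4)(s - 5) / 24
  L_1(s) = (s - 1)(s - 3)(s - 4)(s - 5) / -6
  L_2(s) = (s - 1)(s - 2)(s - 4)(s - 5) / 4
  L_3(s) = (s - 1)(s - 2)(s - 3)(s - 5) / -6
  L_4(s) = (s - 1)(s - 2)(s - 3)(s - 4) / 24
Then p(s) = 8·L_0(s) + 89·L_1(s) + 402·L_2(s) + 1205·L_3(s) + 2852·L_4(s).
Expanding and collecting terms gives p(s) = 4s⁴ + 3s³ - 2s² + 6s - 3.
Check: p(3) = 402. ✓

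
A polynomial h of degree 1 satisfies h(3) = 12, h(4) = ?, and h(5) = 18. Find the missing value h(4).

On equispaced nodes a degree-1 polynomial has vanishing second forward difference, so
  h(3) - 2·h(4) + h(5) = 0.
Substituting the known values and solving for h(4):
  -2·h(4) = -30
  h(4) = 15.

15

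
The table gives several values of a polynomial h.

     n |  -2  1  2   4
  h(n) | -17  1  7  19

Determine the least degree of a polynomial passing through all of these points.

Divided differences on the nodes -2, 1, 2, 4:
  order 0: -17  1  7  19
  order 1: 6  6  6
  order 2: 0  0
  order 3: 0
The order-1 divided differences are all 6 (nonzero) and every higher order vanishes, so the data lies on a polynomial of degree exactly 1.

1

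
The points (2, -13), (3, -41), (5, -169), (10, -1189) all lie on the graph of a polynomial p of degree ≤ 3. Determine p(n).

Using the Lagrange interpolation formula with nodes 2, 3, 5, 10:
  L_0(n) = (n - 3)(n - 5)(n - 10) / -24
  L_1(n) = (n - 2)(n - 5)(n - 10) / 14
  L_2(n) = (n - 2)(n - 3)(n - 10) / -30
  L_3(n) = (n - 2)(n - 3)(n - 5) / 280
Then p(n) = -13·L_0(n) - 41·L_1(n) - 169·L_2(n) - 1189·L_3(n).
Expanding and collecting terms gives p(n) = -n^3 - 2n^2 + n + 1.
Check: p(3) = -41. ✓

p(n) = -n^3 - 2n^2 + n + 1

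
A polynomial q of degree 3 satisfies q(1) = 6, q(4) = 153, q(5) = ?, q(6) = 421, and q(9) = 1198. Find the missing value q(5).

The 4 known points determine the degree-3 polynomial uniquely.
Write q(s) = as^3 + bs^2 + cs + d. Substituting each data point gives a linear system:
  a + b + c + d = 6
  64a + 16b + 4c + d = 153
  216a + 36b + 6c + d = 421
  729a + 81b + 9c + d = 1198
Solving the system yields a = 1, b = 6, c = -2, d = 1.
So q(s) = s^3 + 6s^2 - 2s + 1.
Then q(5) = 266.

266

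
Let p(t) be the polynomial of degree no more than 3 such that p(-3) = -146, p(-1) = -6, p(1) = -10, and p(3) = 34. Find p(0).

-2

Write p(t) = at^3 + bt^2 + ct + d. Substituting each data point gives a linear system:
  -27a + 9b - 3c + d = -146
  -a + b - c + d = -6
  a + b + c + d = -10
  27a + 9b + 3c + d = 34
Solving the system yields a = 4, b = -6, c = -6, d = -2.
So p(t) = 4t³ - 6t² - 6t - 2.
Then p(0) = -2.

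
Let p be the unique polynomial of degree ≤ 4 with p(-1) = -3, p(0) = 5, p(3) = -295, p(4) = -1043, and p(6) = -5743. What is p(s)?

Using the Lagrange interpolation formula with nodes -1, 0, 3, 4, 6:
  L_0(s) = s(s - 3)(s - 4)(s - 6) / 140
  L_1(s) = (s + 1)(s - 3)(s - 4)(s - 6) / -72
  L_2(s) = (s + 1)s(s - 4)(s - 6) / 36
  L_3(s) = (s + 1)s(s - 3)(s - 6) / -40
  L_4(s) = (s + 1)s(s - 3)(s - 4) / 252
Then p(s) = -3·L_0(s) + 5·L_1(s) - 295·L_2(s) - 1043·L_3(s) - 5743·L_4(s).
Expanding and collecting terms gives p(s) = -5s⁴ + 3s³ + 2s² + 2s + 5.
Check: p(3) = -295. ✓

p(s) = -5s^4 + 3s^3 + 2s^2 + 2s + 5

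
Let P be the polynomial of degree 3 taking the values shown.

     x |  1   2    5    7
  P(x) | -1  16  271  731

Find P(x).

P(x) = 2x^3 + x^2 - 4

Write P(x) = ax^3 + bx^2 + cx + d. Substituting each data point gives a linear system:
  a + b + c + d = -1
  8a + 4b + 2c + d = 16
  125a + 25b + 5c + d = 271
  343a + 49b + 7c + d = 731
Solving the system yields a = 2, b = 1, c = 0, d = -4.
So P(x) = 2x^3 + x^2 - 4.
Check: P(2) = 16. ✓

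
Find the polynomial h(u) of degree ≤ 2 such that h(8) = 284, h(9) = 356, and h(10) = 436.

h(u) = 4u^2 + 4u - 4

Write h(u) = au^2 + bu + c. Substituting each data point gives a linear system:
  64a + 8b + c = 284
  81a + 9b + c = 356
  100a + 10b + c = 436
Solving the system yields a = 4, b = 4, c = -4.
So h(u) = 4u^2 + 4u - 4.
Check: h(10) = 436. ✓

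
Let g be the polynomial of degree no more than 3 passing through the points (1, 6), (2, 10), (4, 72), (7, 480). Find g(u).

Write g(u) = au^3 + bu^2 + cu + d. Substituting each data point gives a linear system:
  a + b + c + d = 6
  8a + 4b + 2c + d = 10
  64a + 16b + 4c + d = 72
  343a + 49b + 7c + d = 480
Solving the system yields a = 2, b = -5, c = 5, d = 4.
So g(u) = 2u^3 - 5u^2 + 5u + 4.
Check: g(2) = 10. ✓

g(u) = 2u^3 - 5u^2 + 5u + 4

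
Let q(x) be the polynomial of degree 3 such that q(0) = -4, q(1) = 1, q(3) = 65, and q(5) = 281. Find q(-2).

Using the Lagrange interpolation formula with nodes 0, 1, 3, 5:
  L_0(x) = (x - 1)(x - 3)(x - 5) / -15
  L_1(x) = x(x - 3)(x - 5) / 8
  L_2(x) = x(x - 1)(x - 5) / -12
  L_3(x) = x(x - 1)(x - 3) / 40
Then q(x) = -4·L_0(x) + 1·L_1(x) + 65·L_2(x) + 281·L_3(x).
Expanding and collecting terms gives q(x) = 2x^3 + x^2 + 2x - 4.
Evaluating at x = -2: q(-2) = -20.

-20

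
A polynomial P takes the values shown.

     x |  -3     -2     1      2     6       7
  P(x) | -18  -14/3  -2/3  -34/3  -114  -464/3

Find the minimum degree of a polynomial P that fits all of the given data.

2

Divided differences on the nodes -3, -2, 1, 2, 6, 7:
  order 0: -18  -14/3  -2/3  -34/3  -114  -464/3
  order 1: 40/3  4/3  -32/3  -77/3  -122/3
  order 2: -3  -3  -3  -3
  order 3: 0  0  0
  order 4: 0  0
  order 5: 0
The order-2 divided differences are all -3 (nonzero) and every higher order vanishes, so the data lies on a polynomial of degree exactly 2.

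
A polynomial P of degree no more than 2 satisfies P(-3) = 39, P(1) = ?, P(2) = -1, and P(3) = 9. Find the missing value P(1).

The 3 known points determine the degree-2 polynomial uniquely.
Write P(t) = at^2 + bt + c. Substituting each data point gives a linear system:
  9a - 3b + c = 39
  4a + 2b + c = -1
  9a + 3b + c = 9
Solving the system yields a = 3, b = -5, c = -3.
So P(t) = 3t² - 5t - 3.
Then P(1) = -5.

-5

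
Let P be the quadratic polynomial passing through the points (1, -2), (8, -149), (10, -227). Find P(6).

Using the Lagrange interpolation formula with nodes 1, 8, 10:
  L_0(s) = (s - 8)(s - 10) / 63
  L_1(s) = (s - 1)(s - 10) / -14
  L_2(s) = (s - 1)(s - 8) / 18
Then P(s) = -2·L_0(s) - 149·L_1(s) - 227·L_2(s).
Expanding and collecting terms gives P(s) = -2s² - 3s + 3.
Evaluating at s = 6: P(6) = -87.

-87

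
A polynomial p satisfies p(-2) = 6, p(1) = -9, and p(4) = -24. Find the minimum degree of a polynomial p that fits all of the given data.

1

Forward differences of the values at s = -2, 1, 4:
  p  : 6  -9  -24
  Δ  : -15  -15
  Δ^2: 0
The first differences are constant (-15) and nonzero, while all higher differences vanish, so the minimal degree is 1.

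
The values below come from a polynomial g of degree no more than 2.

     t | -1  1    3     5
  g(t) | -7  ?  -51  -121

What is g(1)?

The 3 known points determine the degree-2 polynomial uniquely.
Write g(t) = at^2 + bt + c. Substituting each data point gives a linear system:
  a - b + c = -7
  9a + 3b + c = -51
  25a + 5b + c = -121
Solving the system yields a = -4, b = -3, c = -6.
So g(t) = -4t^2 - 3t - 6.
Then g(1) = -13.

-13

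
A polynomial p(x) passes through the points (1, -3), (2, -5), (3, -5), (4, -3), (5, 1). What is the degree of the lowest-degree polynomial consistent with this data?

2

Forward differences of the values at x = 1, 2, 3, 4, 5:
  p  : -3  -5  -5  -3  1
  Δ  : -2  0  2  4
  Δ^2: 2  2  2
  Δ^3: 0  0
  Δ^4: 0
The second differences are constant (2) and nonzero, while all higher differences vanish, so the minimal degree is 2.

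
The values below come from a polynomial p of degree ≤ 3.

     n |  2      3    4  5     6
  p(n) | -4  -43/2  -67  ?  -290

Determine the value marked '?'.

-305/2

The 4 known points determine the degree-3 polynomial uniquely.
Write p(n) = an^3 + bn^2 + cn + d. Substituting each data point gives a linear system:
  8a + 4b + 2c + d = -4
  27a + 9b + 3c + d = -43/2
  64a + 16b + 4c + d = -67
  216a + 36b + 6c + d = -290
Solving the system yields a = -2, b = 4, c = 1/2, d = -5.
So p(n) = -2n^3 + 4n^2 + (1/2)n - 5.
Then p(5) = -305/2.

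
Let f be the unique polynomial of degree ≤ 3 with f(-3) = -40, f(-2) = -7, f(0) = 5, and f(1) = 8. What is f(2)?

Write f(x) = ax^3 + bx^2 + cx + d. Substituting each data point gives a linear system:
  -27a + 9b - 3c + d = -40
  -8a + 4b - 2c + d = -7
  d = 5
  a + b + c + d = 8
Solving the system yields a = 2, b = 1, c = 0, d = 5.
So f(x) = 2x^3 + x^2 + 5.
Then f(2) = 25.

25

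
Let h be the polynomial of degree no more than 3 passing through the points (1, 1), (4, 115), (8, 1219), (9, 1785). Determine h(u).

Write h(u) = au^3 + bu^2 + cu + d. Substituting each data point gives a linear system:
  a + b + c + d = 1
  64a + 16b + 4c + d = 115
  512a + 64b + 8c + d = 1219
  729a + 81b + 9c + d = 1785
Solving the system yields a = 3, b = -5, c = 0, d = 3.
So h(u) = 3u^3 - 5u^2 + 3.
Check: h(1) = 1. ✓

h(u) = 3u^3 - 5u^2 + 3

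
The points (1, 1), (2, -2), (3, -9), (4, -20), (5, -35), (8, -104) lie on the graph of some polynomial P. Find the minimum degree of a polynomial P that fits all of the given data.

2

Divided differences on the nodes 1, 2, 3, 4, 5, 8:
  order 0: 1  -2  -9  -20  -35  -104
  order 1: -3  -7  -11  -15  -23
  order 2: -2  -2  -2  -2
  order 3: 0  0  0
  order 4: 0  0
  order 5: 0
The order-2 divided differences are all -2 (nonzero) and every higher order vanishes, so the data lies on a polynomial of degree exactly 2.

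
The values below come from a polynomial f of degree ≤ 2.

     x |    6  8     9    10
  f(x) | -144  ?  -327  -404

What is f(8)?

The 3 known points determine the degree-2 polynomial uniquely.
Write f(x) = ax^2 + bx + c. Substituting each data point gives a linear system:
  36a + 6b + c = -144
  81a + 9b + c = -327
  100a + 10b + c = -404
Solving the system yields a = -4, b = -1, c = 6.
So f(x) = -4x² - x + 6.
Then f(8) = -258.

-258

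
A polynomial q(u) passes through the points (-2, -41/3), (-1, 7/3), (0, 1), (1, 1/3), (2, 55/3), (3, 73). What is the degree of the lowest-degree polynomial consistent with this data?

Forward differences of the values at u = -2, -1, 0, 1, 2, 3:
  q  : -41/3  7/3  1  1/3  55/3  73
  Δ  : 16  -4/3  -2/3  18  164/3
  Δ^2: -52/3  2/3  56/3  110/3
  Δ^3: 18  18  18
  Δ^4: 0  0
  Δ^5: 0
The third differences are constant (18) and nonzero, while all higher differences vanish, so the minimal degree is 3.

3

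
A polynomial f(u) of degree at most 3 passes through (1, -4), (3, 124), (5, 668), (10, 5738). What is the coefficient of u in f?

Write f(u) = au^3 + bu^2 + cu + d. Substituting each data point gives a linear system:
  a + b + c + d = -4
  27a + 9b + 3c + d = 124
  125a + 25b + 5c + d = 668
  1000a + 100b + 10c + d = 5738
Solving the system yields a = 6, b = -2, c = -6, d = -2.
So f(u) = 6u³ - 2u² - 6u - 2.
The coefficient of u is -6.

-6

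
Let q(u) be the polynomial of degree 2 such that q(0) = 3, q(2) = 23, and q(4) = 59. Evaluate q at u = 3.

39

Using the Lagrange interpolation formula with nodes 0, 2, 4:
  L_0(u) = (u - 2)(u - 4) / 8
  L_1(u) = u(u - 4) / -4
  L_2(u) = u(u - 2) / 8
Then q(u) = 3·L_0(u) + 23·L_1(u) + 59·L_2(u).
Expanding and collecting terms gives q(u) = 2u^2 + 6u + 3.
Evaluating at u = 3: q(3) = 39.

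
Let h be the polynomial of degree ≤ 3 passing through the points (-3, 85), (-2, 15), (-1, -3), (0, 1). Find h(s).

h(s) = -5s^3 - 4s^2 + 5s + 1

Using the Lagrange interpolation formula with nodes -3, -2, -1, 0:
  L_0(s) = (s + 2)(s + 1)s / -6
  L_1(s) = (s + 3)(s + 1)s / 2
  L_2(s) = (s + 3)(s + 2)s / -2
  L_3(s) = (s + 3)(s + 2)(s + 1) / 6
Then h(s) = 85·L_0(s) + 15·L_1(s) - 3·L_2(s) + 1·L_3(s).
Expanding and collecting terms gives h(s) = -5s^3 - 4s^2 + 5s + 1.
Check: h(-1) = -3. ✓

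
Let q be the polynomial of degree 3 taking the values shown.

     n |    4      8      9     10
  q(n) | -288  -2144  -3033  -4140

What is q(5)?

Using the Lagrange interpolation formula with nodes 4, 8, 9, 10:
  L_0(n) = (n - 8)(n - 9)(n - 10) / -120
  L_1(n) = (n - 4)(n - 9)(n - 10) / 8
  L_2(n) = (n - 4)(n - 8)(n - 10) / -5
  L_3(n) = (n - 4)(n - 8)(n - 9) / 12
Then q(n) = -288·L_0(n) - 2144·L_1(n) - 3033·L_2(n) - 4140·L_3(n).
Expanding and collecting terms gives q(n) = -4n^3 - n^2 - 4n.
Evaluating at n = 5: q(5) = -545.

-545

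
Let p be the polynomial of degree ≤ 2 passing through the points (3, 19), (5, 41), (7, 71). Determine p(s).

Write p(s) = as^2 + bs + c. Substituting each data point gives a linear system:
  9a + 3b + c = 19
  25a + 5b + c = 41
  49a + 7b + c = 71
Solving the system yields a = 1, b = 3, c = 1.
So p(s) = s^2 + 3s + 1.
Check: p(5) = 41. ✓

p(s) = s^2 + 3s + 1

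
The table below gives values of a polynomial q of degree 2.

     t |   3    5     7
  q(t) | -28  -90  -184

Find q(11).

Write q(t) = at^2 + bt + c. Substituting each data point gives a linear system:
  9a + 3b + c = -28
  25a + 5b + c = -90
  49a + 7b + c = -184
Solving the system yields a = -4, b = 1, c = 5.
So q(t) = -4t² + t + 5.
Then q(11) = -468.

-468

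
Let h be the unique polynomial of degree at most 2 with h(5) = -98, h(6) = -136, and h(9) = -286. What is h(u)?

Write h(u) = au^2 + bu + c. Substituting each data point gives a linear system:
  25a + 5b + c = -98
  36a + 6b + c = -136
  81a + 9b + c = -286
Solving the system yields a = -3, b = -5, c = 2.
So h(u) = -3u^2 - 5u + 2.
Check: h(6) = -136. ✓

h(u) = -3u^2 - 5u + 2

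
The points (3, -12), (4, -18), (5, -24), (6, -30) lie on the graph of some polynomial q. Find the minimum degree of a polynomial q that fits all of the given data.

1

Forward differences of the values at n = 3, 4, 5, 6:
  q  : -12  -18  -24  -30
  Δ  : -6  -6  -6
  Δ^2: 0  0
  Δ^3: 0
The first differences are constant (-6) and nonzero, while all higher differences vanish, so the minimal degree is 1.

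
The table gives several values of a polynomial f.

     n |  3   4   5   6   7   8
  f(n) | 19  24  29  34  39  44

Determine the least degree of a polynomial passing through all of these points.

Forward differences of the values at n = 3, 4, 5, 6, 7, 8:
  f  : 19  24  29  34  39  44
  Δ  : 5  5  5  5  5
  Δ^2: 0  0  0  0
  Δ^3: 0  0  0
  Δ^4: 0  0
  Δ^5: 0
The first differences are constant (5) and nonzero, while all higher differences vanish, so the minimal degree is 1.

1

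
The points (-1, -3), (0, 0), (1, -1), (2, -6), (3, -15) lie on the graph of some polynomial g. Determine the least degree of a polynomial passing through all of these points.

Forward differences of the values at n = -1, 0, 1, 2, 3:
  g  : -3  0  -1  -6  -15
  Δ  : 3  -1  -5  -9
  Δ^2: -4  -4  -4
  Δ^3: 0  0
  Δ^4: 0
The second differences are constant (-4) and nonzero, while all higher differences vanish, so the minimal degree is 2.

2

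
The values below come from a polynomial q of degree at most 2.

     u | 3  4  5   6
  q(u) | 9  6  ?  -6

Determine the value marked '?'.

1

The 3 known points determine the degree-2 polynomial uniquely.
Write q(u) = au^2 + bu + c. Substituting each data point gives a linear system:
  9a + 3b + c = 9
  16a + 4b + c = 6
  36a + 6b + c = -6
Solving the system yields a = -1, b = 4, c = 6.
So q(u) = -u^2 + 4u + 6.
Then q(5) = 1.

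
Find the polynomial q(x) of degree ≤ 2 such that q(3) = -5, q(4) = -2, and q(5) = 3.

Write q(x) = ax^2 + bx + c. Substituting each data point gives a linear system:
  9a + 3b + c = -5
  16a + 4b + c = -2
  25a + 5b + c = 3
Solving the system yields a = 1, b = -4, c = -2.
So q(x) = x^2 - 4x - 2.
Check: q(4) = -2. ✓

q(x) = x^2 - 4x - 2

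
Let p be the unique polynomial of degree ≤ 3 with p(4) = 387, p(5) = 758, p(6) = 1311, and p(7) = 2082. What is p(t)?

p(t) = 6t^3 + t^2 - 4t + 3

Write p(t) = at^3 + bt^2 + ct + d. Substituting each data point gives a linear system:
  64a + 16b + 4c + d = 387
  125a + 25b + 5c + d = 758
  216a + 36b + 6c + d = 1311
  343a + 49b + 7c + d = 2082
Solving the system yields a = 6, b = 1, c = -4, d = 3.
So p(t) = 6t^3 + t^2 - 4t + 3.
Check: p(6) = 1311. ✓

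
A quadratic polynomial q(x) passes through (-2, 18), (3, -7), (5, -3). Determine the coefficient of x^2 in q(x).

1

Write q(x) = ax^2 + bx + c. Substituting each data point gives a linear system:
  4a - 2b + c = 18
  9a + 3b + c = -7
  25a + 5b + c = -3
Solving the system yields a = 1, b = -6, c = 2.
So q(x) = x^2 - 6x + 2.
The leading coefficient is 1.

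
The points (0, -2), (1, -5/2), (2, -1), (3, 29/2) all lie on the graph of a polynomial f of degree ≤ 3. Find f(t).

f(t) = 2t^3 - 5t^2 + (5/2)t - 2

Write f(t) = at^3 + bt^2 + ct + d. Substituting each data point gives a linear system:
  d = -2
  a + b + c + d = -5/2
  8a + 4b + 2c + d = -1
  27a + 9b + 3c + d = 29/2
Solving the system yields a = 2, b = -5, c = 5/2, d = -2.
So f(t) = 2t^3 - 5t^2 + (5/2)t - 2.
Check: f(1) = -5/2. ✓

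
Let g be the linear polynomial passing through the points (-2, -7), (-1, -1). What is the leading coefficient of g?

Write g(x) = ax + b. Substituting each data point gives a linear system:
  -2a + b = -7
  -a + b = -1
Solving the system yields a = 6, b = 5.
So g(x) = 6x + 5.
The leading coefficient is 6.

6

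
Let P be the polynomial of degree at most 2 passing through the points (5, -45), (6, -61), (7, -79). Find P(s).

Write P(s) = as^2 + bs + c. Substituting each data point gives a linear system:
  25a + 5b + c = -45
  36a + 6b + c = -61
  49a + 7b + c = -79
Solving the system yields a = -1, b = -5, c = 5.
So P(s) = -s^2 - 5s + 5.
Check: P(6) = -61. ✓

P(s) = -s^2 - 5s + 5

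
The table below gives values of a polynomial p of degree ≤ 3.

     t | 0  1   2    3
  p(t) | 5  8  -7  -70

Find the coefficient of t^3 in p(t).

Write p(t) = at^3 + bt^2 + ct + d. Substituting each data point gives a linear system:
  d = 5
  a + b + c + d = 8
  8a + 4b + 2c + d = -7
  27a + 9b + 3c + d = -70
Solving the system yields a = -5, b = 6, c = 2, d = 5.
So p(t) = -5t^3 + 6t^2 + 2t + 5.
The leading coefficient is -5.

-5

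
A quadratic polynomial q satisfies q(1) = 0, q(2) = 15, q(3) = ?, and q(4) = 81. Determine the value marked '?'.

42

The 3 known points determine the degree-2 polynomial uniquely.
Write q(s) = as^2 + bs + c. Substituting each data point gives a linear system:
  a + b + c = 0
  4a + 2b + c = 15
  16a + 4b + c = 81
Solving the system yields a = 6, b = -3, c = -3.
So q(s) = 6s^2 - 3s - 3.
Then q(3) = 42.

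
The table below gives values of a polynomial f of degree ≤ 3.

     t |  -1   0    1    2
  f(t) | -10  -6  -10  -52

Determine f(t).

Using the Lagrange interpolation formula with nodes -1, 0, 1, 2:
  L_0(t) = t(t - 1)(t - 2) / -6
  L_1(t) = (t + 1)(t - 1)(t - 2) / 2
  L_2(t) = (t + 1)t(t - 2) / -2
  L_3(t) = (t + 1)t(t - 1) / 6
Then f(t) = -10·L_0(t) - 6·L_1(t) - 10·L_2(t) - 52·L_3(t).
Expanding and collecting terms gives f(t) = -5t³ - 4t² + 5t - 6.
Check: f(1) = -10. ✓

f(t) = -5t^3 - 4t^2 + 5t - 6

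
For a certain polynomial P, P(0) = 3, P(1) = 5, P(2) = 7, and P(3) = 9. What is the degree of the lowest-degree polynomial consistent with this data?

1

Forward differences of the values at s = 0, 1, 2, 3:
  P  : 3  5  7  9
  Δ  : 2  2  2
  Δ^2: 0  0
  Δ^3: 0
The first differences are constant (2) and nonzero, while all higher differences vanish, so the minimal degree is 1.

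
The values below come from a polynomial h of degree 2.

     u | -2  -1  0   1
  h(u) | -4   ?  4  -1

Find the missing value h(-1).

The 3 known points determine the degree-2 polynomial uniquely.
Write h(u) = au^2 + bu + c. Substituting each data point gives a linear system:
  4a - 2b + c = -4
  c = 4
  a + b + c = -1
Solving the system yields a = -3, b = -2, c = 4.
So h(u) = -3u^2 - 2u + 4.
Then h(-1) = 3.

3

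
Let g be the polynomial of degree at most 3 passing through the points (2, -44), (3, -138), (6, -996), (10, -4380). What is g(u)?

Using the Lagrange interpolation formula with nodes 2, 3, 6, 10:
  L_0(u) = (u - 3)(u - 6)(u - 10) / -32
  L_1(u) = (u - 2)(u - 6)(u - 10) / 21
  L_2(u) = (u - 2)(u - 3)(u - 10) / -48
  L_3(u) = (u - 2)(u - 3)(u - 6) / 224
Then g(u) = -44·L_0(u) - 138·L_1(u) - 996·L_2(u) - 4380·L_3(u).
Expanding and collecting terms gives g(u) = -4u³ - 4u² + 2u.
Check: g(6) = -996. ✓

g(u) = -4u^3 - 4u^2 + 2u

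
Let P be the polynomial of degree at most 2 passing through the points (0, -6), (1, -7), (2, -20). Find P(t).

P(t) = -6t^2 + 5t - 6

Using the Lagrange interpolation formula with nodes 0, 1, 2:
  L_0(t) = (t - 1)(t - 2) / 2
  L_1(t) = t(t - 2) / -1
  L_2(t) = t(t - 1) / 2
Then P(t) = -6·L_0(t) - 7·L_1(t) - 20·L_2(t).
Expanding and collecting terms gives P(t) = -6t^2 + 5t - 6.
Check: P(1) = -7. ✓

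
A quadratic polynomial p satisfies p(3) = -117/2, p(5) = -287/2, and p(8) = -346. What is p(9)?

Using the Lagrange interpolation formula with nodes 3, 5, 8:
  L_0(u) = (u - 5)(u - 8) / 10
  L_1(u) = (u - 3)(u - 8) / -6
  L_2(u) = (u - 3)(u - 5) / 15
Then p(u) = -117/2·L_0(u) - 287/2·L_1(u) - 346·L_2(u).
Expanding and collecting terms gives p(u) = -5u^2 - (5/2)u - 6.
Evaluating at u = 9: p(9) = -867/2.

-867/2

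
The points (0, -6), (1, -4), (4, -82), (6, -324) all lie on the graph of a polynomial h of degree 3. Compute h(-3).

Using the Lagrange interpolation formula with nodes 0, 1, 4, 6:
  L_0(s) = (s - 1)(s - 4)(s - 6) / -24
  L_1(s) = s(s - 4)(s - 6) / 15
  L_2(s) = s(s - 1)(s - 6) / -24
  L_3(s) = s(s - 1)(s - 4) / 60
Then h(s) = -6·L_0(s) - 4·L_1(s) - 82·L_2(s) - 324·L_3(s).
Expanding and collecting terms gives h(s) = -2s^3 + 3s^2 + s - 6.
Evaluating at s = -3: h(-3) = 72.

72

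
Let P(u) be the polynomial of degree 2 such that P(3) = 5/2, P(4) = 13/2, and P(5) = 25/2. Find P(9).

Forward differences of the values at u = 3, 4, 5:
  P  : 5/2  13/2  25/2
  Δ  : 4  6
  Δ^2: 2
The second differences are constant, confirming degree 2.
Interpolating (Newton forward form) and evaluating at u = 9 gives P(9) = 113/2.

113/2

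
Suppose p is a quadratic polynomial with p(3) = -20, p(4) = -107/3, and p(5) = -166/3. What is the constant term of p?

Write p(n) = an^2 + bn + c. Substituting each data point gives a linear system:
  9a + 3b + c = -20
  16a + 4b + c = -107/3
  25a + 5b + c = -166/3
Solving the system yields a = -2, b = -5/3, c = 3.
So p(n) = -2n² - (5/3)n + 3.
The constant term is 3.

3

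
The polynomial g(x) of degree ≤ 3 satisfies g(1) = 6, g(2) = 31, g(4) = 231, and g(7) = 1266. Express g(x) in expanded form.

Write g(x) = ax^3 + bx^2 + cx + d. Substituting each data point gives a linear system:
  a + b + c + d = 6
  8a + 4b + 2c + d = 31
  64a + 16b + 4c + d = 231
  343a + 49b + 7c + d = 1266
Solving the system yields a = 4, b = -3, c = 6, d = -1.
So g(x) = 4x^3 - 3x^2 + 6x - 1.
Check: g(2) = 31. ✓

g(x) = 4x^3 - 3x^2 + 6x - 1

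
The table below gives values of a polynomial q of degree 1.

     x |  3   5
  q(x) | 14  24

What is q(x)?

Using the Lagrange interpolation formula with nodes 3, 5:
  L_0(x) = (x - 5) / -2
  L_1(x) = (x - 3) / 2
Then q(x) = 14·L_0(x) + 24·L_1(x).
Expanding and collecting terms gives q(x) = 5x - 1.
Check: q(3) = 14. ✓

q(x) = 5x - 1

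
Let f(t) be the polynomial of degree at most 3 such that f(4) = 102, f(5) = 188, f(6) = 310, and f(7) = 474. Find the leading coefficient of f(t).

1

Write f(t) = at^3 + bt^2 + ct + d. Substituting each data point gives a linear system:
  64a + 16b + 4c + d = 102
  125a + 25b + 5c + d = 188
  216a + 36b + 6c + d = 310
  343a + 49b + 7c + d = 474
Solving the system yields a = 1, b = 3, c = -2, d = -2.
So f(t) = t³ + 3t² - 2t - 2.
The leading coefficient is 1.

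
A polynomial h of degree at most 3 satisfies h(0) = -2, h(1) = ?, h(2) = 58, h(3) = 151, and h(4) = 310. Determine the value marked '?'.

On equispaced nodes a degree-3 polynomial has vanishing fourth forward difference, so
  h(0) - 4·h(1) + 6·h(2) - 4·h(3) + h(4) = 0.
Substituting the known values and solving for h(1):
  -4·h(1) = -52
  h(1) = 13.

13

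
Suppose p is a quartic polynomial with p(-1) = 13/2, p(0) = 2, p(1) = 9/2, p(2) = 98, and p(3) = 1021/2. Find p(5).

7849/2

Write p(n) = an^4 + bn^3 + cn^2 + dn + e. Substituting each data point gives a linear system:
  a - b + c - d + e = 13/2
  e = 2
  a + b + c + d + e = 9/2
  16a + 8b + 4c + 2d + e = 98
  81a + 27b + 9c + 3d + e = 1021/2
Solving the system yields a = 6, b = 2, c = -5/2, d = -3, e = 2.
So p(n) = 6n^4 + 2n^3 - (5/2)n^2 - 3n + 2.
Then p(5) = 7849/2.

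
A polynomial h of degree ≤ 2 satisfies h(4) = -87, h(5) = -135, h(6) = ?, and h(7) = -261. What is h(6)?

On equispaced nodes a degree-2 polynomial has vanishing third forward difference, so
  - h(4) + 3·h(5) - 3·h(6) + h(7) = 0.
Substituting the known values and solving for h(6):
  -3·h(6) = 579
  h(6) = -193.

-193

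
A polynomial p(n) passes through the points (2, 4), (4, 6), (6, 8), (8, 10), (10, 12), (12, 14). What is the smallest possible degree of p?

1

Forward differences of the values at n = 2, 4, 6, 8, 10, 12:
  p  : 4  6  8  10  12  14
  Δ  : 2  2  2  2  2
  Δ^2: 0  0  0  0
  Δ^3: 0  0  0
  Δ^4: 0  0
  Δ^5: 0
The first differences are constant (2) and nonzero, while all higher differences vanish, so the minimal degree is 1.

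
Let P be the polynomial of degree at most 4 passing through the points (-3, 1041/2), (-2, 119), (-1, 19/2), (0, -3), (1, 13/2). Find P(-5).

Write P(n) = an^4 + bn^3 + cn^2 + dn + e. Substituting each data point gives a linear system:
  81a - 27b + 9c - 3d + e = 1041/2
  16a - 8b + 4c - 2d + e = 119
  a - b + c - d + e = 19/2
  e = -3
  a + b + c + d + e = 13/2
Solving the system yields a = 5, b = -5/2, c = 6, d = 1, e = -3.
So P(n) = 5n^4 - (5/2)n^3 + 6n^2 + n - 3.
Then P(-5) = 7159/2.

7159/2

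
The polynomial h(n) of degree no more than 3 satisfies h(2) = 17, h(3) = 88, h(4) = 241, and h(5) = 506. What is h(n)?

Write h(n) = an^3 + bn^2 + cn + d. Substituting each data point gives a linear system:
  8a + 4b + 2c + d = 17
  27a + 9b + 3c + d = 88
  64a + 16b + 4c + d = 241
  125a + 25b + 5c + d = 506
Solving the system yields a = 5, b = -4, c = -4, d = 1.
So h(n) = 5n^3 - 4n^2 - 4n + 1.
Check: h(5) = 506. ✓

h(n) = 5n^3 - 4n^2 - 4n + 1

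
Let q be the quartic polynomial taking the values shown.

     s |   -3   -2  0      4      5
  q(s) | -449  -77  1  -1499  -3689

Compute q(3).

-467

Write q(s) = as^4 + bs^3 + cs^2 + ds + e. Substituting each data point gives a linear system:
  81a - 27b + 9c - 3d + e = -449
  16a - 8b + 4c - 2d + e = -77
  e = 1
  256a + 64b + 16c + 4d + e = -1499
  625a + 125b + 25c + 5d + e = -3689
Solving the system yields a = -6, b = 0, c = 3, d = -3, e = 1.
So q(s) = -6s^4 + 3s^2 - 3s + 1.
Then q(3) = -467.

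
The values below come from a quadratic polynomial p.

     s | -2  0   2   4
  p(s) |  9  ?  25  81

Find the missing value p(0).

The 3 known points determine the degree-2 polynomial uniquely.
Write p(s) = as^2 + bs + c. Substituting each data point gives a linear system:
  4a - 2b + c = 9
  4a + 2b + c = 25
  16a + 4b + c = 81
Solving the system yields a = 4, b = 4, c = 1.
So p(s) = 4s² + 4s + 1.
Then p(0) = 1.

1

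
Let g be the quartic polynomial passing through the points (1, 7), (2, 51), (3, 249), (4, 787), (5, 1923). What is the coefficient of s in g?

Write g(s) = as^4 + bs^3 + cs^2 + ds + e. Substituting each data point gives a linear system:
  a + b + c + d + e = 7
  16a + 8b + 4c + 2d + e = 51
  81a + 27b + 9c + 3d + e = 249
  256a + 64b + 16c + 4d + e = 787
  625a + 125b + 25c + 5d + e = 1923
Solving the system yields a = 3, b = 1, c = -4, d = 4, e = 3.
So g(s) = 3s^4 + s^3 - 4s^2 + 4s + 3.
The coefficient of s is 4.

4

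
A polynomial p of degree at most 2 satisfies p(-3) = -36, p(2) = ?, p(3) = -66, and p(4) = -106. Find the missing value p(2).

The 3 known points determine the degree-2 polynomial uniquely.
Write p(u) = au^2 + bu + c. Substituting each data point gives a linear system:
  9a - 3b + c = -36
  9a + 3b + c = -66
  16a + 4b + c = -106
Solving the system yields a = -5, b = -5, c = -6.
So p(u) = -5u² - 5u - 6.
Then p(2) = -36.

-36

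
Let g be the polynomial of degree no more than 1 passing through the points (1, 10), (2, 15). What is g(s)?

g(s) = 5s + 5

Using the Lagrange interpolation formula with nodes 1, 2:
  L_0(s) = (s - 2) / -1
  L_1(s) = (s - 1) / 1
Then g(s) = 10·L_0(s) + 15·L_1(s).
Expanding and collecting terms gives g(s) = 5s + 5.
Check: g(1) = 10. ✓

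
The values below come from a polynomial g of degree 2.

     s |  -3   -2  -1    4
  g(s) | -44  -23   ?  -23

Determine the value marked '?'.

The 3 known points determine the degree-2 polynomial uniquely.
Write g(s) = as^2 + bs + c. Substituting each data point gives a linear system:
  9a - 3b + c = -44
  4a - 2b + c = -23
  16a + 4b + c = -23
Solving the system yields a = -3, b = 6, c = 1.
So g(s) = -3s^2 + 6s + 1.
Then g(-1) = -8.

-8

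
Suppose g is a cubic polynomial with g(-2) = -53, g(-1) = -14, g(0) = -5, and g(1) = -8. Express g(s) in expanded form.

g(s) = 3s^3 - 6s^2 - 5

Write g(s) = as^3 + bs^2 + cs + d. Substituting each data point gives a linear system:
  -8a + 4b - 2c + d = -53
  -a + b - c + d = -14
  d = -5
  a + b + c + d = -8
Solving the system yields a = 3, b = -6, c = 0, d = -5.
So g(s) = 3s^3 - 6s^2 - 5.
Check: g(0) = -5. ✓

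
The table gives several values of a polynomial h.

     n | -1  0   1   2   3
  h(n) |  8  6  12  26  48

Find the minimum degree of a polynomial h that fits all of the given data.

2

Forward differences of the values at n = -1, 0, 1, 2, 3:
  h  : 8  6  12  26  48
  Δ  : -2  6  14  22
  Δ^2: 8  8  8
  Δ^3: 0  0
  Δ^4: 0
The second differences are constant (8) and nonzero, while all higher differences vanish, so the minimal degree is 2.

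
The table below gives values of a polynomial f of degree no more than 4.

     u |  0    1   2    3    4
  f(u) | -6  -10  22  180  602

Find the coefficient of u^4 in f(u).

2

Write f(u) = au^4 + bu^3 + cu^2 + du + e. Substituting each data point gives a linear system:
  e = -6
  a + b + c + d + e = -10
  16a + 8b + 4c + 2d + e = 22
  81a + 27b + 9c + 3d + e = 180
  256a + 64b + 16c + 4d + e = 602
Solving the system yields a = 2, b = 3, c = -5, d = -4, e = -6.
So f(u) = 2u⁴ + 3u³ - 5u² - 4u - 6.
The leading coefficient is 2.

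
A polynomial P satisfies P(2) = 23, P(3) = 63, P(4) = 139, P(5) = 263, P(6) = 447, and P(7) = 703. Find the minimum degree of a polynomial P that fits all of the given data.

3

Forward differences of the values at x = 2, 3, 4, 5, 6, 7:
  P  : 23  63  139  263  447  703
  Δ  : 40  76  124  184  256
  Δ^2: 36  48  60  72
  Δ^3: 12  12  12
  Δ^4: 0  0
  Δ^5: 0
The third differences are constant (12) and nonzero, while all higher differences vanish, so the minimal degree is 3.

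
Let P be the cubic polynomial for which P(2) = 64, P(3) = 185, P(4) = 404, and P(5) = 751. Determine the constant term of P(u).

-4

Write P(u) = au^3 + bu^2 + cu + d. Substituting each data point gives a linear system:
  8a + 4b + 2c + d = 64
  27a + 9b + 3c + d = 185
  64a + 16b + 4c + d = 404
  125a + 25b + 5c + d = 751
Solving the system yields a = 5, b = 4, c = 6, d = -4.
So P(u) = 5u^3 + 4u^2 + 6u - 4.
The constant term is -4.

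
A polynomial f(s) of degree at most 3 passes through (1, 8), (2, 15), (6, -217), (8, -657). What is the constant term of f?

Write f(s) = as^3 + bs^2 + cs + d. Substituting each data point gives a linear system:
  a + b + c + d = 8
  8a + 4b + 2c + d = 15
  216a + 36b + 6c + d = -217
  512a + 64b + 8c + d = -657
Solving the system yields a = -2, b = 5, c = 6, d = -1.
So f(s) = -2s³ + 5s² + 6s - 1.
The constant term is -1.

-1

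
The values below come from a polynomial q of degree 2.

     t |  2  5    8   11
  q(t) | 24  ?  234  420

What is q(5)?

On equispaced nodes a degree-2 polynomial has vanishing third forward difference, so
  - q(2) + 3·q(5) - 3·q(8) + q(11) = 0.
Substituting the known values and solving for q(5):
  3·q(5) = 306
  q(5) = 102.

102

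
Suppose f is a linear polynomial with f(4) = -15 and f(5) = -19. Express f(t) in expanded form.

f(t) = -4t + 1

Write f(t) = at + b. Substituting each data point gives a linear system:
  4a + b = -15
  5a + b = -19
Solving the system yields a = -4, b = 1.
So f(t) = -4t + 1.
Check: f(5) = -19. ✓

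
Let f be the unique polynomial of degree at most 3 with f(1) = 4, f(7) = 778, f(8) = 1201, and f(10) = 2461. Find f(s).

Write f(s) = as^3 + bs^2 + cs + d. Substituting each data point gives a linear system:
  a + b + c + d = 4
  343a + 49b + 7c + d = 778
  512a + 64b + 8c + d = 1201
  1000a + 100b + 10c + d = 2461
Solving the system yields a = 3, b = -6, c = 6, d = 1.
So f(s) = 3s³ - 6s² + 6s + 1.
Check: f(8) = 1201. ✓

f(s) = 3s^3 - 6s^2 + 6s + 1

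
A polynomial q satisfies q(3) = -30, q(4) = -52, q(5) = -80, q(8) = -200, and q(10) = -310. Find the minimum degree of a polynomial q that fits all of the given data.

Divided differences on the nodes 3, 4, 5, 8, 10:
  order 0: -30  -52  -80  -200  -310
  order 1: -22  -28  -40  -55
  order 2: -3  -3  -3
  order 3: 0  0
  order 4: 0
The order-2 divided differences are all -3 (nonzero) and every higher order vanishes, so the data lies on a polynomial of degree exactly 2.

2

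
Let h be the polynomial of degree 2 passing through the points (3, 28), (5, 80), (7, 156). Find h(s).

h(s) = 3s^2 + 2s - 5

Write h(s) = as^2 + bs + c. Substituting each data point gives a linear system:
  9a + 3b + c = 28
  25a + 5b + c = 80
  49a + 7b + c = 156
Solving the system yields a = 3, b = 2, c = -5.
So h(s) = 3s² + 2s - 5.
Check: h(5) = 80. ✓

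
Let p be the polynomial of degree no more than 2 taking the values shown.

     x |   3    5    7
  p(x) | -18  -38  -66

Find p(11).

Forward differences of the values at x = 3, 5, 7:
  p  : -18  -38  -66
  Δ  : -20  -28
  Δ^2: -8
The second differences are constant, confirming degree 2.
Interpolating (Newton forward form) and evaluating at x = 11 gives p(11) = -146.

-146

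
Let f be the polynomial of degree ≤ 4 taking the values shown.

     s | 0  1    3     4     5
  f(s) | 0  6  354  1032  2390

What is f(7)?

8610

Using the Lagrange interpolation formula with nodes 0, 1, 3, 4, 5:
  L_0(s) = (s - 1)(s - 3)(s - 4)(s - 5) / 60
  L_1(s) = s(s - 3)(s - 4)(s - 5) / -24
  L_2(s) = s(s - 1)(s - 4)(s - 5) / 12
  L_3(s) = s(s - 1)(s - 3)(s - 5) / -12
  L_4(s) = s(s - 1)(s - 3)(s - 4) / 40
Then f(s) = 0·L_0(s) + 6·L_1(s) + 354·L_2(s) + 1032·L_3(s) + 2390·L_4(s).
Expanding and collecting terms gives f(s) = 3s^4 + 4s^3 + s^2 - 2s.
Evaluating at s = 7: f(7) = 8610.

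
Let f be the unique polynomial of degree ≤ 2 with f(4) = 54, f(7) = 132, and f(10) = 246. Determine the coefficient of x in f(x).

4

Write f(x) = ax^2 + bx + c. Substituting each data point gives a linear system:
  16a + 4b + c = 54
  49a + 7b + c = 132
  100a + 10b + c = 246
Solving the system yields a = 2, b = 4, c = 6.
So f(x) = 2x² + 4x + 6.
The coefficient of x is 4.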